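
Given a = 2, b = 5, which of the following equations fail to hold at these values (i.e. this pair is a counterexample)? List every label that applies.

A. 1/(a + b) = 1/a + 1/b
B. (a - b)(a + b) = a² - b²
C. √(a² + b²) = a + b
Evaluating each claim at the given values:
A. LHS = 1/7, RHS = 7/10 → fails here (LHS ≠ RHS)
B. LHS = -21, RHS = -21 → holds here (LHS = RHS)
C. LHS = √(29) ≈ 5.385, RHS = 7 → fails here (LHS ≠ RHS)

Answer: A, C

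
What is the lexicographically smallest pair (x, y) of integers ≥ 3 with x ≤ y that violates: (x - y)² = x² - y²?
(x, y) = (3, 4)

Substituting (3, 4) into the claim:
LHS = (3 - 4)² = 1
RHS = 3² - 4² = -7

Since LHS ≠ RHS, this pair disproves the claim, and no lexicographically smaller pair (x ≤ y, integers ≥ 3) does.

For instance (8, 9) is also a counterexample (LHS = 1, RHS = -17), but it's lexicographically larger.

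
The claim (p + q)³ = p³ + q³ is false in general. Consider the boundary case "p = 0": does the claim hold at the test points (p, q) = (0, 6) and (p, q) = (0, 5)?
At (0, 6): LHS = 216, RHS = 216 → equal
At (0, 5): LHS = 125, RHS = 125 → equal

So the claim does hold at both of these boundary points, even though it is not an identity.

Answer: Yes, holds at both test points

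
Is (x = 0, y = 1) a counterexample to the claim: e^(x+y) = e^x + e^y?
Substituting x = 0, y = 1:
LHS = e^(0+1) = e ≈ 2.718
RHS = e^0 + e^1 = 1 + e ≈ 3.718

Since LHS ≠ RHS, this pair disproves the claim.

Answer: Yes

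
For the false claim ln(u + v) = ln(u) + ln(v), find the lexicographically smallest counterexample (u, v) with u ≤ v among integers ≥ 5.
(u, v) = (5, 5)

Substituting (5, 5) into the claim:
LHS = ln(5 + 5) = ln(10) ≈ 2.303
RHS = ln(5) + ln(5) = 2·ln(5) ≈ 3.219

Since LHS ≠ RHS, this pair disproves the claim, and no lexicographically smaller pair (u ≤ v, integers ≥ 5) does.

For instance (9, 9) is also a counterexample (LHS = ln(18) ≈ 2.89, RHS = 2·ln(9) ≈ 4.394), but it's lexicographically larger.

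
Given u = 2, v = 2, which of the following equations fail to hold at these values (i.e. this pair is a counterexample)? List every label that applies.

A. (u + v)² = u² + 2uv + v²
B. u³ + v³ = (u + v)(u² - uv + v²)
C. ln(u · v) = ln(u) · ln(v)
Evaluating each claim at the given values:
A. LHS = 16, RHS = 16 → holds here (LHS = RHS)
B. LHS = 16, RHS = 16 → holds here (LHS = RHS)
C. LHS = ln(4) ≈ 1.386, RHS = ln(2)² ≈ 0.4805 → fails here (LHS ≠ RHS)

Answer: C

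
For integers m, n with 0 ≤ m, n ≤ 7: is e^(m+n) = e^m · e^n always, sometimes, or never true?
Always true

The identity holds for every pair in the range. For instance at (m, n) = (1, 0): both sides equal e ≈ 2.718.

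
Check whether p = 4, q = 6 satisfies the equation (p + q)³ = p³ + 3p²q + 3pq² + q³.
Holds

Substituting p = 4, q = 6:

LHS = (4 + 6)³ = 1000
RHS = 4³ + 3·4²·6 + 3·4·6² + 6³ = 1000

LHS = RHS, so the equation holds at this point.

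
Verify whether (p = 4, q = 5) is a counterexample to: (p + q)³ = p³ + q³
Yes

Substituting p = 4, q = 5:
LHS = (4 + 5)³ = 729
RHS = 4³ + 5³ = 189

Since LHS ≠ RHS, this pair disproves the claim.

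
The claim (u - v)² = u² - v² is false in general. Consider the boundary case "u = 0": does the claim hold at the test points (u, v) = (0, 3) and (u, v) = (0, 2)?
No, fails at both test points

At (0, 3): LHS = 9 ≠ RHS = -9
At (0, 2): LHS = 4 ≠ RHS = -4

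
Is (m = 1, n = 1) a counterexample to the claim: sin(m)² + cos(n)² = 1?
Substituting m = 1, n = 1:
LHS = sin(1)² + cos(1)² = 1
RHS = 1

The sides agree, so this pair does not disprove the claim.

Answer: No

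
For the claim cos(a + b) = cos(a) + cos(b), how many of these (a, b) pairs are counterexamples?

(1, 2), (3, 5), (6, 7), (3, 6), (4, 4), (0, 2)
6

Testing each pair:
(1, 2): LHS = cos(3) ≈ -0.99, RHS = cos(2) + cos(1) ≈ 0.1242 → counterexample
(3, 5): LHS = cos(8) ≈ -0.1455, RHS = cos(3) + cos(5) ≈ -0.7063 → counterexample
(6, 7): LHS = cos(13) ≈ 0.9074, RHS = cos(7) + cos(6) ≈ 1.714 → counterexample
(3, 6): LHS = cos(9) ≈ -0.9111, RHS = cos(3) + cos(6) ≈ -0.02982 → counterexample
(4, 4): LHS = cos(8) ≈ -0.1455, RHS = 2·cos(4) ≈ -1.307 → counterexample
(0, 2): LHS = cos(2) ≈ -0.4161, RHS = cos(2) + 1 ≈ 0.5839 → counterexample

That makes 6 counterexamples.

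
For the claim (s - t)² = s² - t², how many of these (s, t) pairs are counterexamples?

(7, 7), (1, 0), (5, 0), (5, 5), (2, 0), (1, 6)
Testing each pair:
(7, 7): LHS = 0, RHS = 0 → satisfies claim
(1, 0): LHS = 1, RHS = 1 → satisfies claim
(5, 0): LHS = 25, RHS = 25 → satisfies claim
(5, 5): LHS = 0, RHS = 0 → satisfies claim
(2, 0): LHS = 4, RHS = 4 → satisfies claim
(1, 6): LHS = 25, RHS = -35 → counterexample

That makes 1 counterexample.

Answer: 1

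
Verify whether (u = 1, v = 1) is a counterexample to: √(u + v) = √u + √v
Yes

Substituting u = 1, v = 1:
LHS = √(1 + 1) = √(2) ≈ 1.414
RHS = √1 + √1 = 2

Since LHS ≠ RHS, this pair disproves the claim.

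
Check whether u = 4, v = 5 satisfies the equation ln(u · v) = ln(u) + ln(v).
Holds

Substituting u = 4, v = 5:

LHS = ln(4 · 5) = ln(20) ≈ 2.996
RHS = ln(4) + ln(5) ≈ 2.996

LHS = RHS, so the equation holds at this point.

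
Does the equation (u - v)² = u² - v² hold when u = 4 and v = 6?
Fails

Substituting u = 4, v = 6:

LHS = (4 - 6)² = 4
RHS = 4² - 6² = -20

LHS ≠ RHS, so the equation does not hold at this point.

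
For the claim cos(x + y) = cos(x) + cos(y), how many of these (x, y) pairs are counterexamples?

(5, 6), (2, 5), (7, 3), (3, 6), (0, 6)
5

Testing each pair:
(5, 6): LHS = cos(11) ≈ 0.004426, RHS = cos(5) + cos(6) ≈ 1.244 → counterexample
(2, 5): LHS = cos(7) ≈ 0.7539, RHS = cos(2) + cos(5) ≈ -0.1325 → counterexample
(7, 3): LHS = cos(10) ≈ -0.8391, RHS = cos(3) + cos(7) ≈ -0.2361 → counterexample
(3, 6): LHS = cos(9) ≈ -0.9111, RHS = cos(3) + cos(6) ≈ -0.02982 → counterexample
(0, 6): LHS = cos(6) ≈ 0.9602, RHS = cos(6) + 1 ≈ 1.96 → counterexample

That makes 5 counterexamples.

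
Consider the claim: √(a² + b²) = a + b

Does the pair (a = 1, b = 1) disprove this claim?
Yes

Substituting a = 1, b = 1:
LHS = √(1² + 1²) = √(2) ≈ 1.414
RHS = 1 + 1 = 2

Since LHS ≠ RHS, this pair disproves the claim.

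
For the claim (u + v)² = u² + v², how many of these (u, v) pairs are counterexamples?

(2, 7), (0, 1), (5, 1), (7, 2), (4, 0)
Testing each pair:
(2, 7): LHS = 81, RHS = 53 → counterexample
(0, 1): LHS = 1, RHS = 1 → satisfies claim
(5, 1): LHS = 36, RHS = 26 → counterexample
(7, 2): LHS = 81, RHS = 53 → counterexample
(4, 0): LHS = 16, RHS = 16 → satisfies claim

That makes 3 counterexamples.

Answer: 3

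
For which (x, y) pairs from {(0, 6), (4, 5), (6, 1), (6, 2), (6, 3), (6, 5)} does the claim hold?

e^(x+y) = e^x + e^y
None

Testing each pair:
(0, 6): LHS = e^6 ≈ 403.4, RHS = 1 + e^6 ≈ 404.4 → fails
(4, 5): LHS = e^9 ≈ 8103, RHS = e^4 + e^5 ≈ 203 → fails
(6, 1): LHS = e^7 ≈ 1097, RHS = e + e^6 ≈ 406.1 → fails
(6, 2): LHS = e^8 ≈ 2981, RHS = e^2 + e^6 ≈ 410.8 → fails
(6, 3): LHS = e^9 ≈ 8103, RHS = e^3 + e^6 ≈ 423.5 → fails
(6, 5): LHS = e^11 ≈ 59874.1, RHS = e^5 + e^6 ≈ 551.8 → fails

No pair satisfies the claim.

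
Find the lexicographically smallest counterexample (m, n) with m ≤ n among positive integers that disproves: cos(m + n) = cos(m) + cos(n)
Substituting (1, 1) into the claim:
LHS = cos(1 + 1) = cos(2) ≈ -0.4161
RHS = cos(1) + cos(1) = 2·cos(1) ≈ 1.081

Since LHS ≠ RHS, this pair disproves the claim, and no lexicographically smaller pair (m ≤ n, positive integers) does.

For instance (3, 5) is also a counterexample (LHS = cos(8) ≈ -0.1455, RHS = cos(3) + cos(5) ≈ -0.7063), but it's lexicographically larger.

Answer: (m, n) = (1, 1)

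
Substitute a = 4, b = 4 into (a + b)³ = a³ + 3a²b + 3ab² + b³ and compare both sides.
LHS = (4 + 4)³ = 512
RHS = 4³ + 3·4²·4 + 3·4·4² + 4³ = 512

LHS = RHS: the two sides agree.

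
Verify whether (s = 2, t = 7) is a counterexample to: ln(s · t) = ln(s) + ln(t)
Substituting s = 2, t = 7:
LHS = ln(2 · 7) = ln(14) ≈ 2.639
RHS = ln(2) + ln(7) ≈ 2.639

The sides agree, so this pair does not disprove the claim.

Answer: No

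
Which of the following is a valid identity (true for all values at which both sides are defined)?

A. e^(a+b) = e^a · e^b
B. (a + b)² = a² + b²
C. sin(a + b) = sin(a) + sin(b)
A: holds — e.g. at (1, 5), both sides equal e^6 ≈ 403.4.
B: fails at (2, 3) — LHS = 25, RHS = 13.
C: fails at (2, 4) — LHS = sin(6) ≈ -0.2794, RHS = sin(4) + sin(2) ≈ 0.1525.

Answer: A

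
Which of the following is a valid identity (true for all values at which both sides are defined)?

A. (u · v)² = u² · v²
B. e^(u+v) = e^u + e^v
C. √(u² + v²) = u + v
A

A: holds — e.g. at (0, 1), both sides equal 0.
B: fails at (3, 7) — LHS = e^10 ≈ 22026.5, RHS = e^3 + e^7 ≈ 1117.
C: fails at (1, 5) — LHS = √(26) ≈ 5.099, RHS = 6.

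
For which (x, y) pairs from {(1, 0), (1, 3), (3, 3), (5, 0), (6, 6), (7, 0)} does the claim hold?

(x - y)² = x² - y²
(1, 0), (3, 3), (5, 0), (6, 6), (7, 0)

Testing each pair:
(1, 0): LHS = 1, RHS = 1 → holds
(1, 3): LHS = 4, RHS = -8 → fails
(3, 3): LHS = 0, RHS = 0 → holds
(5, 0): LHS = 25, RHS = 25 → holds
(6, 6): LHS = 0, RHS = 0 → holds
(7, 0): LHS = 49, RHS = 49 → holds

5 of 6 pairs satisfy the claim.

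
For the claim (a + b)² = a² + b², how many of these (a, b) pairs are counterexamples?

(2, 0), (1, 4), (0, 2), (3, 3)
2

Testing each pair:
(2, 0): LHS = 4, RHS = 4 → satisfies claim
(1, 4): LHS = 25, RHS = 17 → counterexample
(0, 2): LHS = 4, RHS = 4 → satisfies claim
(3, 3): LHS = 36, RHS = 18 → counterexample

That makes 2 counterexamples.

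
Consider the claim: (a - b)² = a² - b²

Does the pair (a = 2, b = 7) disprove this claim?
Substituting a = 2, b = 7:
LHS = (2 - 7)² = 25
RHS = 2² - 7² = -45

Since LHS ≠ RHS, this pair disproves the claim.

Answer: Yes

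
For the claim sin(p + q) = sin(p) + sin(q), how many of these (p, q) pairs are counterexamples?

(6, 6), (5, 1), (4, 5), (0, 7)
3

Testing each pair:
(6, 6): LHS = sin(12) ≈ -0.5366, RHS = 2·sin(6) ≈ -0.5588 → counterexample
(5, 1): LHS = sin(6) ≈ -0.2794, RHS = sin(5) + sin(1) ≈ -0.1175 → counterexample
(4, 5): LHS = sin(9) ≈ 0.4121, RHS = sin(5) + sin(4) ≈ -1.716 → counterexample
(0, 7): LHS = sin(7) ≈ 0.657, RHS = sin(7) ≈ 0.657 → satisfies claim

That makes 3 counterexamples.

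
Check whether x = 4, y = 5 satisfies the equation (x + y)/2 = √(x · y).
Fails

Substituting x = 4, y = 5:

LHS = (4 + 5)/2 = 9/2
RHS = √(4 · 5) = 2·√(5) ≈ 4.472

LHS ≠ RHS, so the equation does not hold at this point.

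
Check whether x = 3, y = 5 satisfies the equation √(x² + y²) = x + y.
Fails

Substituting x = 3, y = 5:

LHS = √(3² + 5²) = √(34) ≈ 5.831
RHS = 3 + 5 = 8

LHS ≠ RHS, so the equation does not hold at this point.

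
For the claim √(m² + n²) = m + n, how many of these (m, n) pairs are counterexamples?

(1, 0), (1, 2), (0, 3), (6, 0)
1

Testing each pair:
(1, 0): LHS = 1, RHS = 1 → satisfies claim
(1, 2): LHS = √(5) ≈ 2.236, RHS = 3 → counterexample
(0, 3): LHS = 3, RHS = 3 → satisfies claim
(6, 0): LHS = 6, RHS = 6 → satisfies claim

That makes 1 counterexample.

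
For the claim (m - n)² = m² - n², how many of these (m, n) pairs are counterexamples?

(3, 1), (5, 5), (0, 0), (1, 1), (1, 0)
1

Testing each pair:
(3, 1): LHS = 4, RHS = 8 → counterexample
(5, 5): LHS = 0, RHS = 0 → satisfies claim
(0, 0): LHS = 0, RHS = 0 → satisfies claim
(1, 1): LHS = 0, RHS = 0 → satisfies claim
(1, 0): LHS = 1, RHS = 1 → satisfies claim

That makes 1 counterexample.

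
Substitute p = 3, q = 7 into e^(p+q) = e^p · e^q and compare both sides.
LHS = e^(3+7) = e^10 ≈ 22026.5
RHS = e^3 · e^7 = e^10 ≈ 22026.5

LHS = RHS: the two sides agree.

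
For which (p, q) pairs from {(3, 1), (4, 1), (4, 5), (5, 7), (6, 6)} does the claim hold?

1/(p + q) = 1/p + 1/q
None

Testing each pair:
(3, 1): LHS = 1/4, RHS = 4/3 → fails
(4, 1): LHS = 1/5, RHS = 5/4 → fails
(4, 5): LHS = 1/9, RHS = 9/20 → fails
(5, 7): LHS = 1/12, RHS = 12/35 → fails
(6, 6): LHS = 1/12, RHS = 1/3 → fails

No pair satisfies the claim.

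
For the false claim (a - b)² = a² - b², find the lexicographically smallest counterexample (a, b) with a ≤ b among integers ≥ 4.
(a, b) = (4, 5)

Substituting (4, 5) into the claim:
LHS = (4 - 5)² = 1
RHS = 4² - 5² = -9

Since LHS ≠ RHS, this pair disproves the claim, and no lexicographically smaller pair (a ≤ b, integers ≥ 4) does.

For instance (4, 11) is also a counterexample (LHS = 49, RHS = -105), but it's lexicographically larger.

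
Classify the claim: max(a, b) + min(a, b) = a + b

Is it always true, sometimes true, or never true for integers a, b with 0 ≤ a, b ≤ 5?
The identity holds for every pair in the range. For instance at (a, b) = (4, 4): both sides equal 8.

Answer: Always true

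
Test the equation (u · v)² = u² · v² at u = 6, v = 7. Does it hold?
Substituting u = 6, v = 7:

LHS = (6 · 7)² = 1764
RHS = 6² · 7² = 1764

LHS = RHS, so the equation holds at this point.

Answer: Holds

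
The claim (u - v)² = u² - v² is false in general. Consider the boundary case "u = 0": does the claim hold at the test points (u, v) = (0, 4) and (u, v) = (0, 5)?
No, fails at both test points

At (0, 4): LHS = 16 ≠ RHS = -16
At (0, 5): LHS = 25 ≠ RHS = -25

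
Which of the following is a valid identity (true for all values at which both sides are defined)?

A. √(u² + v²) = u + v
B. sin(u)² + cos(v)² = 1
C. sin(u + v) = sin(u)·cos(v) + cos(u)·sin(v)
C

A: fails at (1, 4) — LHS = √(17) ≈ 4.123, RHS = 5.
B: fails at (1, 5) — LHS = cos(5)² + sin(1)² ≈ 0.7885, RHS = 1.
C: holds — e.g. at (5, 5), both sides equal sin(10) ≈ -0.544.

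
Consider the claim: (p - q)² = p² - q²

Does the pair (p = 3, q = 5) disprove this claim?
Yes

Substituting p = 3, q = 5:
LHS = (3 - 5)² = 4
RHS = 3² - 5² = -16

Since LHS ≠ RHS, this pair disproves the claim.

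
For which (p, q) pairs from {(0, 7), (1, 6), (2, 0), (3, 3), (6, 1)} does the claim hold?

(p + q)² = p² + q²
(0, 7), (2, 0)

Testing each pair:
(0, 7): LHS = 49, RHS = 49 → holds
(1, 6): LHS = 49, RHS = 37 → fails
(2, 0): LHS = 4, RHS = 4 → holds
(3, 3): LHS = 36, RHS = 18 → fails
(6, 1): LHS = 49, RHS = 37 → fails

2 of 5 pairs satisfy the claim.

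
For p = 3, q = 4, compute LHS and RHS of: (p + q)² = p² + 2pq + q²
LHS = (3 + 4)² = 49
RHS = 3² + 2·3·4 + 4² = 49

LHS = RHS: the two sides agree.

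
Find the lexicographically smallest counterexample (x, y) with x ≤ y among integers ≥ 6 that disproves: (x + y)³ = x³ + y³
Substituting (6, 6) into the claim:
LHS = (6 + 6)³ = 1728
RHS = 6³ + 6³ = 432

Since LHS ≠ RHS, this pair disproves the claim, and no lexicographically smaller pair (x ≤ y, integers ≥ 6) does.

For instance (8, 8) is also a counterexample (LHS = 4096, RHS = 1024), but it's lexicographically larger.

Answer: (x, y) = (6, 6)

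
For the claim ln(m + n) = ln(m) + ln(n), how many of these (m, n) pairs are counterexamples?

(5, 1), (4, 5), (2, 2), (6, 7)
Testing each pair:
(5, 1): LHS = ln(6) ≈ 1.792, RHS = ln(5) ≈ 1.609 → counterexample
(4, 5): LHS = ln(9) ≈ 2.197, RHS = ln(4) + ln(5) ≈ 2.996 → counterexample
(2, 2): LHS = ln(4) ≈ 1.386, RHS = 2·ln(2) ≈ 1.386 → satisfies claim
(6, 7): LHS = ln(13) ≈ 2.565, RHS = ln(6) + ln(7) ≈ 3.738 → counterexample

That makes 3 counterexamples.

Answer: 3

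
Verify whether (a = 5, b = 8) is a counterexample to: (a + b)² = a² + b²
Yes

Substituting a = 5, b = 8:
LHS = (5 + 8)² = 169
RHS = 5² + 8² = 89

Since LHS ≠ RHS, this pair disproves the claim.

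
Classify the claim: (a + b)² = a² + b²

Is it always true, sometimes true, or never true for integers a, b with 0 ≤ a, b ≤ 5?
It holds at (a, b) = (2, 0) (both sides equal 4), but fails at (a, b) = (4, 1) (LHS = 25, RHS = 17).

Answer: Sometimes true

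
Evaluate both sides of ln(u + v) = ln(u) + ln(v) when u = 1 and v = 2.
LHS = ln(1 + 2) = ln(3) ≈ 1.099
RHS = ln(1) + ln(2) = ln(2) ≈ 0.6931

LHS ≠ RHS (they differ by about 0.4055), so the equation does not hold here.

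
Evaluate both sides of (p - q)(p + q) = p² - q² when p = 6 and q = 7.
LHS = (6 - 7)(6 + 7) = -13
RHS = 6² - 7² = -13

LHS = RHS: the two sides agree.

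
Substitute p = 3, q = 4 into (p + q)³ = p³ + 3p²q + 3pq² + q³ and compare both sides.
LHS = (3 + 4)³ = 343
RHS = 3³ + 3·3²·4 + 3·3·4² + 4³ = 343

LHS = RHS: the two sides agree.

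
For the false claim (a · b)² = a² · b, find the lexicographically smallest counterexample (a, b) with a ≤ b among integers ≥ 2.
(a, b) = (2, 2)

Substituting (2, 2) into the claim:
LHS = (2 · 2)² = 16
RHS = 2² · 2 = 8

Since LHS ≠ RHS, this pair disproves the claim, and no lexicographically smaller pair (a ≤ b, integers ≥ 2) does.

For instance (6, 6) is also a counterexample (LHS = 1296, RHS = 216), but it's lexicographically larger.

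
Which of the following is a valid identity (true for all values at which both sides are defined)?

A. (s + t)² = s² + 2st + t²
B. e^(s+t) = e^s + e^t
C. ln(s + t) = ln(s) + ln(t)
A

A: holds — e.g. at (2, 5), both sides equal 49.
B: fails at (4, 6) — LHS = e^10 ≈ 22026.5, RHS = e^4 + e^6 ≈ 458.
C: fails at (1, 4) — LHS = ln(5) ≈ 1.609, RHS = ln(4) ≈ 1.386.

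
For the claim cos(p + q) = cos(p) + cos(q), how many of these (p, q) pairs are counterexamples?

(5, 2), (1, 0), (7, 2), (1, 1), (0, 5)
5

Testing each pair:
(5, 2): LHS = cos(7) ≈ 0.7539, RHS = cos(2) + cos(5) ≈ -0.1325 → counterexample
(1, 0): LHS = cos(1) ≈ 0.5403, RHS = cos(1) + 1 ≈ 1.54 → counterexample
(7, 2): LHS = cos(9) ≈ -0.9111, RHS = cos(2) + cos(7) ≈ 0.3378 → counterexample
(1, 1): LHS = cos(2) ≈ -0.4161, RHS = 2·cos(1) ≈ 1.081 → counterexample
(0, 5): LHS = cos(5) ≈ 0.2837, RHS = cos(5) + 1 ≈ 1.284 → counterexample

That makes 5 counterexamples.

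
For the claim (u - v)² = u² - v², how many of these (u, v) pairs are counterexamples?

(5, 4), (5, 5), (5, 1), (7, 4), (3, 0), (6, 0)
3

Testing each pair:
(5, 4): LHS = 1, RHS = 9 → counterexample
(5, 5): LHS = 0, RHS = 0 → satisfies claim
(5, 1): LHS = 16, RHS = 24 → counterexample
(7, 4): LHS = 9, RHS = 33 → counterexample
(3, 0): LHS = 9, RHS = 9 → satisfies claim
(6, 0): LHS = 36, RHS = 36 → satisfies claim

That makes 3 counterexamples.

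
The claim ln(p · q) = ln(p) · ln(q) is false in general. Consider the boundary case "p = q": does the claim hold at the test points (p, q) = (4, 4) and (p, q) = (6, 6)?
At (4, 4): LHS = ln(16) ≈ 2.773 ≠ RHS = ln(4)² ≈ 1.922
At (6, 6): LHS = ln(36) ≈ 3.584 ≠ RHS = ln(6)² ≈ 3.21

Answer: No, fails at both test points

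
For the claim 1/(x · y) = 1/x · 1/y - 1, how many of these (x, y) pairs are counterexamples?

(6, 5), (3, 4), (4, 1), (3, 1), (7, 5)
Testing each pair:
(6, 5): LHS = 1/30, RHS = -29/30 → counterexample
(3, 4): LHS = 1/12, RHS = -11/12 → counterexample
(4, 1): LHS = 1/4, RHS = -3/4 → counterexample
(3, 1): LHS = 1/3, RHS = -2/3 → counterexample
(7, 5): LHS = 1/35, RHS = -34/35 → counterexample

That makes 5 counterexamples.

Answer: 5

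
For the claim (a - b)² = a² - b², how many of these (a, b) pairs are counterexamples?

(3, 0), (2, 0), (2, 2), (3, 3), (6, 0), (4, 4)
0

Testing each pair:
(3, 0): LHS = 9, RHS = 9 → satisfies claim
(2, 0): LHS = 4, RHS = 4 → satisfies claim
(2, 2): LHS = 0, RHS = 0 → satisfies claim
(3, 3): LHS = 0, RHS = 0 → satisfies claim
(6, 0): LHS = 36, RHS = 36 → satisfies claim
(4, 4): LHS = 0, RHS = 0 → satisfies claim

That makes 0 counterexamples.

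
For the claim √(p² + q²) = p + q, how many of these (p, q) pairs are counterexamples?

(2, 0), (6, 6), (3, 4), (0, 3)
Testing each pair:
(2, 0): LHS = 2, RHS = 2 → satisfies claim
(6, 6): LHS = 6·√(2) ≈ 8.485, RHS = 12 → counterexample
(3, 4): LHS = 5, RHS = 7 → counterexample
(0, 3): LHS = 3, RHS = 3 → satisfies claim

That makes 2 counterexamples.

Answer: 2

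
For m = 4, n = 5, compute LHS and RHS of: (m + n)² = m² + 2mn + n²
LHS = (4 + 5)² = 81
RHS = 4² + 2·4·5 + 5² = 81

LHS = RHS: the two sides agree.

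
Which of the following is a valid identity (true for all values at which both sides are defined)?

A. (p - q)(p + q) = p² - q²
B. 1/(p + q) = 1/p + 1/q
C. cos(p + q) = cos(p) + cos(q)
A

A: holds — e.g. at (2, 2), both sides equal 0.
B: fails at (4, 6) — LHS = 1/10, RHS = 5/12.
C: fails at (6, 7) — LHS = cos(13) ≈ 0.9074, RHS = cos(7) + cos(6) ≈ 1.714.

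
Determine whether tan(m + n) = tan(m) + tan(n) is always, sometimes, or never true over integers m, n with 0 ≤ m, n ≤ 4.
Sometimes true

It holds at (m, n) = (4, 0) (both sides equal tan(4) ≈ 1.158), but fails at (m, n) = (2, 1) (LHS = tan(3) ≈ -0.1425, RHS = tan(2) + tan(1) ≈ -0.6276).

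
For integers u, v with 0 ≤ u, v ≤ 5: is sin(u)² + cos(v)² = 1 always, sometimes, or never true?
Sometimes true

It holds at (u, v) = (2, 2) (both sides equal 1), but fails at (u, v) = (0, 5) (LHS = cos(5)² ≈ 0.08046, RHS = 1).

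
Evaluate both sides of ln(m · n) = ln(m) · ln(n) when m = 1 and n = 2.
LHS = ln(1 · 2) = ln(2) ≈ 0.6931
RHS = ln(1) · ln(2) = 0

LHS ≠ RHS (they differ by about 0.6931), so the equation does not hold here.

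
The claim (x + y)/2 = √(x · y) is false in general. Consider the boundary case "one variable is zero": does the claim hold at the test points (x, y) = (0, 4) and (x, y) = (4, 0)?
At (0, 4): LHS = 2 ≠ RHS = 0
At (4, 0): LHS = 2 ≠ RHS = 0

Answer: No, fails at both test points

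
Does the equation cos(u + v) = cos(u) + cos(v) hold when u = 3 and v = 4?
Substituting u = 3, v = 4:

LHS = cos(3 + 4) = cos(7) ≈ 0.7539
RHS = cos(3) + cos(4) ≈ -1.644

LHS ≠ RHS, so the equation does not hold at this point.

Answer: Fails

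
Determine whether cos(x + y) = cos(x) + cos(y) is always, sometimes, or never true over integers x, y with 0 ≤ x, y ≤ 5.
The claim fails for every pair in the range. For instance at (x, y) = (1, 0): LHS = cos(1) ≈ 0.5403, RHS = cos(1) + 1 ≈ 1.54.

Answer: Never true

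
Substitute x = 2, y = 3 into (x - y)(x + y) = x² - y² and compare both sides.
LHS = (2 - 3)(2 + 3) = -5
RHS = 2² - 3² = -5

LHS = RHS: the two sides agree.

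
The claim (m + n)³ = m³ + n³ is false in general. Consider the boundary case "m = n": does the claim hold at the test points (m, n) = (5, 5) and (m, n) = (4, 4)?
No, fails at both test points

At (5, 5): LHS = 1000 ≠ RHS = 250
At (4, 4): LHS = 512 ≠ RHS = 128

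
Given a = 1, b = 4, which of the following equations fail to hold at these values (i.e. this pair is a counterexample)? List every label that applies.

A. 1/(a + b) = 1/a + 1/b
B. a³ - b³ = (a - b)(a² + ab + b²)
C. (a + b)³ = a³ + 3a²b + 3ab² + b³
A

Evaluating each claim at the given values:
A. LHS = 1/5, RHS = 5/4 → fails here (LHS ≠ RHS)
B. LHS = -63, RHS = -63 → holds here (LHS = RHS)
C. LHS = 125, RHS = 125 → holds here (LHS = RHS)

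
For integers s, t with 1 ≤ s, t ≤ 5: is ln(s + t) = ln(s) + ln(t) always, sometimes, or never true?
It holds at (s, t) = (2, 2) (both sides equal ln(4) ≈ 1.386), but fails at (s, t) = (3, 1) (LHS = ln(4) ≈ 1.386, RHS = ln(3) ≈ 1.099).

Answer: Sometimes true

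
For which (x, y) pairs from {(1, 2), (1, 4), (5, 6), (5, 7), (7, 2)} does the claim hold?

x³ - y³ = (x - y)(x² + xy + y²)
All pairs

Testing each pair:
(1, 2): LHS = -7, RHS = -7 → holds
(1, 4): LHS = -63, RHS = -63 → holds
(5, 6): LHS = -91, RHS = -91 → holds
(5, 7): LHS = -218, RHS = -218 → holds
(7, 2): LHS = 335, RHS = 335 → holds

Every pair satisfies the claim.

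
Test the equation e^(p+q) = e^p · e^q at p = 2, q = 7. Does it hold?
Holds

Substituting p = 2, q = 7:

LHS = e^(2+7) = e^9 ≈ 8103
RHS = e^2 · e^7 = e^9 ≈ 8103

LHS = RHS, so the equation holds at this point.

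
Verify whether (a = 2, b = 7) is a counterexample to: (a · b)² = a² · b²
No

Substituting a = 2, b = 7:
LHS = (2 · 7)² = 196
RHS = 2² · 7² = 196

The sides agree, so this pair does not disprove the claim.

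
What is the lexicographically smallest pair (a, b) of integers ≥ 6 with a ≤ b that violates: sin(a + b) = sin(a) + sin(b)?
(a, b) = (6, 6)

Substituting (6, 6) into the claim:
LHS = sin(6 + 6) = sin(12) ≈ -0.5366
RHS = sin(6) + sin(6) = 2·sin(6) ≈ -0.5588

Since LHS ≠ RHS, this pair disproves the claim, and no lexicographically smaller pair (a ≤ b, integers ≥ 6) does.

For instance (7, 11) is also a counterexample (LHS = sin(18) ≈ -0.751, RHS = sin(11) + sin(7) ≈ -0.343), but it's lexicographically larger.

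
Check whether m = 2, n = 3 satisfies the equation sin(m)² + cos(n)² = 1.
Substituting m = 2, n = 3:

LHS = sin(2)² + cos(3)² ≈ 1.807
RHS = 1

LHS ≠ RHS, so the equation does not hold at this point.

Answer: Fails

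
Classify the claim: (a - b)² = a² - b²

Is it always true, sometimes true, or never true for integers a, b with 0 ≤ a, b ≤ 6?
It holds at (a, b) = (5, 0) (both sides equal 25), but fails at (a, b) = (4, 2) (LHS = 4, RHS = 12).

Answer: Sometimes true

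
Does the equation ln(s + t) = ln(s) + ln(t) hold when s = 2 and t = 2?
Substituting s = 2, t = 2:

LHS = ln(2 + 2) = ln(4) ≈ 1.386
RHS = ln(2) + ln(2) = 2·ln(2) ≈ 1.386

LHS = RHS, so the equation holds at this point.

Answer: Holds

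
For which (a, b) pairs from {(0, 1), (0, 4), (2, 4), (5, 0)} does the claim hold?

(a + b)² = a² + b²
Testing each pair:
(0, 1): LHS = 1, RHS = 1 → holds
(0, 4): LHS = 16, RHS = 16 → holds
(2, 4): LHS = 36, RHS = 20 → fails
(5, 0): LHS = 25, RHS = 25 → holds

3 of 4 pairs satisfy the claim.

Answer: (0, 1), (0, 4), (5, 0)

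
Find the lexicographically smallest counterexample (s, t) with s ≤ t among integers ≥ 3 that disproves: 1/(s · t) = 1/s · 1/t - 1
Substituting (3, 3) into the claim:
LHS = 1/(3 · 3) = 1/9
RHS = 1/3 · 1/3 - 1 = -8/9

Since LHS ≠ RHS, this pair disproves the claim, and no lexicographically smaller pair (s ≤ t, integers ≥ 3) does.

For instance (7, 8) is also a counterexample (LHS = 1/56, RHS = -55/56), but it's lexicographically larger.

Answer: (s, t) = (3, 3)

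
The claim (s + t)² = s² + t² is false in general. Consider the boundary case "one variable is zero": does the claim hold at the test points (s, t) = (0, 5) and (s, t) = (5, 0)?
At (0, 5): LHS = 25, RHS = 25 → equal
At (5, 0): LHS = 25, RHS = 25 → equal

So the claim does hold at both of these boundary points, even though it is not an identity.

Answer: Yes, holds at both test points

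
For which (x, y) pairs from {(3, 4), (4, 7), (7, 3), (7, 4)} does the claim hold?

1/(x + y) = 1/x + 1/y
None

Testing each pair:
(3, 4): LHS = 1/7, RHS = 7/12 → fails
(4, 7): LHS = 1/11, RHS = 11/28 → fails
(7, 3): LHS = 1/10, RHS = 10/21 → fails
(7, 4): LHS = 1/11, RHS = 11/28 → fails

No pair satisfies the claim.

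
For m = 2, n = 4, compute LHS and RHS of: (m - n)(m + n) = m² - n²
LHS = (2 - 4)(2 + 4) = -12
RHS = 2² - 4² = -12

LHS = RHS: the two sides agree.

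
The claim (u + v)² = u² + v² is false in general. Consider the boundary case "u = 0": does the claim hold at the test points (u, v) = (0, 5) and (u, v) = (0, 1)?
At (0, 5): LHS = 25, RHS = 25 → equal
At (0, 1): LHS = 1, RHS = 1 → equal

So the claim does hold at both of these boundary points, even though it is not an identity.

Answer: Yes, holds at both test points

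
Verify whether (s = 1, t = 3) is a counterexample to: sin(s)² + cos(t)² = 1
Yes

Substituting s = 1, t = 3:
LHS = sin(1)² + cos(3)² ≈ 1.688
RHS = 1

Since LHS ≠ RHS, this pair disproves the claim.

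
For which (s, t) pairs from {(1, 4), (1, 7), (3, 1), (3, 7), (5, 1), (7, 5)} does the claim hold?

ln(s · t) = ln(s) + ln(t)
Testing each pair:
(1, 4): LHS = ln(4) ≈ 1.386, RHS = ln(4) ≈ 1.386 → holds
(1, 7): LHS = ln(7) ≈ 1.946, RHS = ln(7) ≈ 1.946 → holds
(3, 1): LHS = ln(3) ≈ 1.099, RHS = ln(3) ≈ 1.099 → holds
(3, 7): LHS = ln(21) ≈ 3.045, RHS = ln(3) + ln(7) ≈ 3.045 → holds
(5, 1): LHS = ln(5) ≈ 1.609, RHS = ln(5) ≈ 1.609 → holds
(7, 5): LHS = ln(35) ≈ 3.555, RHS = ln(5) + ln(7) ≈ 3.555 → holds

Every pair satisfies the claim.

Answer: All pairs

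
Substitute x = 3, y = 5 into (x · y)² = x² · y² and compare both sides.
LHS = (3 · 5)² = 225
RHS = 3² · 5² = 225

LHS = RHS: the two sides agree.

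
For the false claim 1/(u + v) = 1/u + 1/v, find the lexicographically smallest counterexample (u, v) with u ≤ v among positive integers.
Substituting (1, 1) into the claim:
LHS = 1/(1 + 1) = 1/2
RHS = 1/1 + 1/1 = 2

Since LHS ≠ RHS, this pair disproves the claim, and no lexicographically smaller pair (u ≤ v, positive integers) does.

For instance (1, 5) is also a counterexample (LHS = 1/6, RHS = 6/5), but it's lexicographically larger.

Answer: (u, v) = (1, 1)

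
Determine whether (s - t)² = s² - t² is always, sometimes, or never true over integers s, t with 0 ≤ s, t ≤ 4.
It holds at (s, t) = (4, 0) (both sides equal 16), but fails at (s, t) = (4, 2) (LHS = 4, RHS = 12).

Answer: Sometimes true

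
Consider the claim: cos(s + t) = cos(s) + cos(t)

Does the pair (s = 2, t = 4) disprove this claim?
Substituting s = 2, t = 4:
LHS = cos(2 + 4) = cos(6) ≈ 0.9602
RHS = cos(2) + cos(4) ≈ -1.07

Since LHS ≠ RHS, this pair disproves the claim.

Answer: Yes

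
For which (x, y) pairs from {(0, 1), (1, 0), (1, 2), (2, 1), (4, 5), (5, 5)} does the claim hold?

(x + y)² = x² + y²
(0, 1), (1, 0)

Testing each pair:
(0, 1): LHS = 1, RHS = 1 → holds
(1, 0): LHS = 1, RHS = 1 → holds
(1, 2): LHS = 9, RHS = 5 → fails
(2, 1): LHS = 9, RHS = 5 → fails
(4, 5): LHS = 81, RHS = 41 → fails
(5, 5): LHS = 100, RHS = 50 → fails

2 of 6 pairs satisfy the claim.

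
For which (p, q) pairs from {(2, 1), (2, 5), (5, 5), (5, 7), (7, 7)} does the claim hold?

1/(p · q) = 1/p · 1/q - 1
Testing each pair:
(2, 1): LHS = 1/2, RHS = -1/2 → fails
(2, 5): LHS = 1/10, RHS = -9/10 → fails
(5, 5): LHS = 1/25, RHS = -24/25 → fails
(5, 7): LHS = 1/35, RHS = -34/35 → fails
(7, 7): LHS = 1/49, RHS = -48/49 → fails

No pair satisfies the claim.

Answer: None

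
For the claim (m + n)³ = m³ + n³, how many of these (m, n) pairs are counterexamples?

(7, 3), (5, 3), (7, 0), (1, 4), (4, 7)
Testing each pair:
(7, 3): LHS = 1000, RHS = 370 → counterexample
(5, 3): LHS = 512, RHS = 152 → counterexample
(7, 0): LHS = 343, RHS = 343 → satisfies claim
(1, 4): LHS = 125, RHS = 65 → counterexample
(4, 7): LHS = 1331, RHS = 407 → counterexample

That makes 4 counterexamples.

Answer: 4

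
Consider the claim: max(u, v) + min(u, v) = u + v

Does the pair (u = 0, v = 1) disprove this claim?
Substituting u = 0, v = 1:
LHS = max(0, 1) + min(0, 1) = 1
RHS = 0 + 1 = 1

The sides agree, so this pair does not disprove the claim.

Answer: No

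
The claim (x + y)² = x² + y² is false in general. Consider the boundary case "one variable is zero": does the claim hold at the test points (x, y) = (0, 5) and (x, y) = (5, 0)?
Yes, holds at both test points

At (0, 5): LHS = 25, RHS = 25 → equal
At (5, 0): LHS = 25, RHS = 25 → equal

So the claim does hold at both of these boundary points, even though it is not an identity.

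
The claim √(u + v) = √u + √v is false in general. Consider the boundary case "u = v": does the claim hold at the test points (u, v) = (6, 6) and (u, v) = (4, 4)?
No, fails at both test points

At (6, 6): LHS = 2·√(3) ≈ 3.464 ≠ RHS = 2·√(6) ≈ 4.899
At (4, 4): LHS = 2·√(2) ≈ 2.828 ≠ RHS = 4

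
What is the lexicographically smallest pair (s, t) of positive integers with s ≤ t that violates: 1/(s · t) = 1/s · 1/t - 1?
Substituting (1, 1) into the claim:
LHS = 1/(1 · 1) = 1
RHS = 1/1 · 1/1 - 1 = 0

Since LHS ≠ RHS, this pair disproves the claim, and no lexicographically smaller pair (s ≤ t, positive integers) does.

For instance (4, 5) is also a counterexample (LHS = 1/20, RHS = -19/20), but it's lexicographically larger.

Answer: (s, t) = (1, 1)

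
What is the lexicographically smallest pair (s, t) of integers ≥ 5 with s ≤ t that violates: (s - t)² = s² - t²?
Substituting (5, 6) into the claim:
LHS = (5 - 6)² = 1
RHS = 5² - 6² = -11

Since LHS ≠ RHS, this pair disproves the claim, and no lexicographically smaller pair (s ≤ t, integers ≥ 5) does.

For instance (7, 9) is also a counterexample (LHS = 4, RHS = -32), but it's lexicographically larger.

Answer: (s, t) = (5, 6)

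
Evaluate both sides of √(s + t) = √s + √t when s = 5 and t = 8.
LHS = √(5 + 8) = √(13) ≈ 3.606
RHS = √5 + √8 = √(5) + 2·√(2) ≈ 5.064

LHS ≠ RHS (they differ by about 1.459), so the equation does not hold here.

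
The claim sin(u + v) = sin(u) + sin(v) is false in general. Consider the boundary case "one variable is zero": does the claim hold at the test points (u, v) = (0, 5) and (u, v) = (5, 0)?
Yes, holds at both test points

At (0, 5): LHS = sin(5) ≈ -0.9589, RHS = sin(5) ≈ -0.9589 → equal
At (5, 0): LHS = sin(5) ≈ -0.9589, RHS = sin(5) ≈ -0.9589 → equal

So the claim does hold at both of these boundary points, even though it is not an identity.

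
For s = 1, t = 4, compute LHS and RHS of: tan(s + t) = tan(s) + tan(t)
LHS = tan(1 + 4) = tan(5) ≈ -3.381
RHS = tan(1) + tan(4) ≈ 2.715

LHS ≠ RHS (they differ by about 6.096), so the equation does not hold here.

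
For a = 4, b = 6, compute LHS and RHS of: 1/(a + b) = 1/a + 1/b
LHS = 1/(4 + 6) = 1/10
RHS = 1/4 + 1/6 = 5/12

LHS ≠ RHS, so the equation does not hold here.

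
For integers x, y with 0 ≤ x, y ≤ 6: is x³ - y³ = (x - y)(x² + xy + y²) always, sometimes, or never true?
The identity holds for every pair in the range. For instance at (x, y) = (5, 0): both sides equal 125.

Answer: Always true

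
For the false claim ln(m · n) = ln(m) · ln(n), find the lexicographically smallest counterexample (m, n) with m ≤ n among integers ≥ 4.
(m, n) = (4, 4)

Substituting (4, 4) into the claim:
LHS = ln(4 · 4) = ln(16) ≈ 2.773
RHS = ln(4) · ln(4) = ln(4)² ≈ 1.922

Since LHS ≠ RHS, this pair disproves the claim, and no lexicographically smaller pair (m ≤ n, integers ≥ 4) does.

For instance (8, 10) is also a counterexample (LHS = ln(80) ≈ 4.382, RHS = ln(8)·ln(10) ≈ 4.788), but it's lexicographically larger.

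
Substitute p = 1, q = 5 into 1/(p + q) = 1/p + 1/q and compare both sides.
LHS = 1/(1 + 5) = 1/6
RHS = 1/1 + 1/5 = 6/5

LHS ≠ RHS, so the equation does not hold here.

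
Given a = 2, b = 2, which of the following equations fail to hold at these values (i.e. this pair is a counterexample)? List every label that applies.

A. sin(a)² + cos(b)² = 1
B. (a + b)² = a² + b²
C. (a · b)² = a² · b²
Evaluating each claim at the given values:
A. LHS = cos(2)² + sin(2)² = 1, RHS = 1 → holds here (LHS = RHS)
B. LHS = 16, RHS = 8 → fails here (LHS ≠ RHS)
C. LHS = 16, RHS = 16 → holds here (LHS = RHS)

Answer: B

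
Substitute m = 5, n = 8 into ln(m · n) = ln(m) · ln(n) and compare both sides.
LHS = ln(5 · 8) = ln(40) ≈ 3.689
RHS = ln(5) · ln(8) ≈ 3.347

LHS ≠ RHS (they differ by about 0.3421), so the equation does not hold here.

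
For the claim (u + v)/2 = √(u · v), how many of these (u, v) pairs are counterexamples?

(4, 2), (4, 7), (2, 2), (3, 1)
Testing each pair:
(4, 2): LHS = 3, RHS = 2·√(2) ≈ 2.828 → counterexample
(4, 7): LHS = 11/2, RHS = 2·√(7) ≈ 5.292 → counterexample
(2, 2): LHS = 2, RHS = 2 → satisfies claim
(3, 1): LHS = 2, RHS = √(3) ≈ 1.732 → counterexample

That makes 3 counterexamples.

Answer: 3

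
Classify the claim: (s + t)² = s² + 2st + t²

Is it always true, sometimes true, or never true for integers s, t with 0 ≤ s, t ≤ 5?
The identity holds for every pair in the range. For instance at (s, t) = (5, 4): both sides equal 81.

Answer: Always true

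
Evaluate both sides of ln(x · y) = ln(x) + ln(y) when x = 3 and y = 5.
LHS = ln(3 · 5) = ln(15) ≈ 2.708
RHS = ln(3) + ln(5) ≈ 2.708

LHS = RHS: the two sides agree.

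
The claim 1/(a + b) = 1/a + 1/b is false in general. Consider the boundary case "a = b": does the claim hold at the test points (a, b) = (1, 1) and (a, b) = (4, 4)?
At (1, 1): LHS = 1/2 ≠ RHS = 2
At (4, 4): LHS = 1/8 ≠ RHS = 1/2

Answer: No, fails at both test points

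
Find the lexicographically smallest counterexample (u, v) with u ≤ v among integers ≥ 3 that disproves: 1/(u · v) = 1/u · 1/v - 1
(u, v) = (3, 3)

Substituting (3, 3) into the claim:
LHS = 1/(3 · 3) = 1/9
RHS = 1/3 · 1/3 - 1 = -8/9

Since LHS ≠ RHS, this pair disproves the claim, and no lexicographically smaller pair (u ≤ v, integers ≥ 3) does.

For instance (8, 10) is also a counterexample (LHS = 1/80, RHS = -79/80), but it's lexicographically larger.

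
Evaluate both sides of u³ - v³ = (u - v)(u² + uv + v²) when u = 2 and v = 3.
LHS = 2³ - 3³ = -19
RHS = (2 - 3)(2² + 2·3 + 3²) = -19

LHS = RHS: the two sides agree.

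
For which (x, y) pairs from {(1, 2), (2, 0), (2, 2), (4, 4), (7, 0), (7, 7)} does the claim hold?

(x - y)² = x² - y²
Testing each pair:
(1, 2): LHS = 1, RHS = -3 → fails
(2, 0): LHS = 4, RHS = 4 → holds
(2, 2): LHS = 0, RHS = 0 → holds
(4, 4): LHS = 0, RHS = 0 → holds
(7, 0): LHS = 49, RHS = 49 → holds
(7, 7): LHS = 0, RHS = 0 → holds

5 of 6 pairs satisfy the claim.

Answer: (2, 0), (2, 2), (4, 4), (7, 0), (7, 7)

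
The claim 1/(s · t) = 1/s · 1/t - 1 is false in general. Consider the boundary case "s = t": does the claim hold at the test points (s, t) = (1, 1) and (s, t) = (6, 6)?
No, fails at both test points

At (1, 1): LHS = 1 ≠ RHS = 0
At (6, 6): LHS = 1/36 ≠ RHS = -35/36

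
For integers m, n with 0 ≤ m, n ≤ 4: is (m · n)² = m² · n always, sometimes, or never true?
It holds at (m, n) = (4, 0) (both sides equal 0), but fails at (m, n) = (1, 3) (LHS = 9, RHS = 3).

Answer: Sometimes true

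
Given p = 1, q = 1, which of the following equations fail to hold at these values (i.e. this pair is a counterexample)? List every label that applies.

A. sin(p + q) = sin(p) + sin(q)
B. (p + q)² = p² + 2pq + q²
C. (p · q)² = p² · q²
Evaluating each claim at the given values:
A. LHS = sin(2) ≈ 0.9093, RHS = 2·sin(1) ≈ 1.683 → fails here (LHS ≠ RHS)
B. LHS = 4, RHS = 4 → holds here (LHS = RHS)
C. LHS = 1, RHS = 1 → holds here (LHS = RHS)

Answer: A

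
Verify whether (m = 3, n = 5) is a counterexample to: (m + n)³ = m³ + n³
Yes

Substituting m = 3, n = 5:
LHS = (3 + 5)³ = 512
RHS = 3³ + 5³ = 152

Since LHS ≠ RHS, this pair disproves the claim.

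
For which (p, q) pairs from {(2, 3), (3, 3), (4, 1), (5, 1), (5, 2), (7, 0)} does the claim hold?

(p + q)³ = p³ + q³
Testing each pair:
(2, 3): LHS = 125, RHS = 35 → fails
(3, 3): LHS = 216, RHS = 54 → fails
(4, 1): LHS = 125, RHS = 65 → fails
(5, 1): LHS = 216, RHS = 126 → fails
(5, 2): LHS = 343, RHS = 133 → fails
(7, 0): LHS = 343, RHS = 343 → holds

1 of 6 pairs satisfies the claim.

Answer: (7, 0)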